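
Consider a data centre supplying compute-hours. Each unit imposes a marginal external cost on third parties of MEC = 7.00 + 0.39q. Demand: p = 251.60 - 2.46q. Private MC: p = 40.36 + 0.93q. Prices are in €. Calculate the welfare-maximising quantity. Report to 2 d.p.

Social marginal cost = private MC + MEC = 47.36 + 1.32q.
Set SMC = demand: 47.36 + 1.32q = 251.60 - 2.46q → q* = 54.0317.

q* = 54.03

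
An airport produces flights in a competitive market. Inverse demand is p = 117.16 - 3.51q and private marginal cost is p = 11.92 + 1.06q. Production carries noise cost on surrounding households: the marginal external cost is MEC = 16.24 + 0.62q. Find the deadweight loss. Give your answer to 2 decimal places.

Market equilibrium (private): 11.92 + 1.06q = 117.16 - 3.51q → q_m = 23.0284.
Social marginal cost = private MC + MEC = 28.16 + 1.68q.
Set SMC = demand: 28.16 + 1.68q = 117.16 - 3.51q → q* = 17.1484.
The welfare-loss triangle has base |q_m − q*| and height MEC(q_m) (the vertical gap between SMC and demand is zero at q* and MEC at q_m).
DWL = ½ × 5.8800 × 30.5176 = 89.7217.

DWL = 89.72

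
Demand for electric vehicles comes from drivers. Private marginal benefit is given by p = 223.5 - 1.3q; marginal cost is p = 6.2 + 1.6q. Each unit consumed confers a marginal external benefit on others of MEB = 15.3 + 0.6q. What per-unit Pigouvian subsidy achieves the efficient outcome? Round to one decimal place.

subsidy = 76.0 per unit

Social marginal benefit = demand + MEB = 238.8 - 0.7q.
Set SMB = MC: 238.8 - 0.7q = 6.2 + 1.6q → q* = 101.1304.
The Pigouvian subsidy equals MEB at q*: 15.3 + 0.6×101.1304 = 75.9782.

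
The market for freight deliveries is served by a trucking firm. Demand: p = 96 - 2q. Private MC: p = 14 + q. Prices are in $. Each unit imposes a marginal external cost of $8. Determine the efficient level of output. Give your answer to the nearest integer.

q* = 25

Social marginal cost = private MC + MEC = 22 + q.
Set SMC = demand: 22 + q = 96 - 2q → q* = 24.6667.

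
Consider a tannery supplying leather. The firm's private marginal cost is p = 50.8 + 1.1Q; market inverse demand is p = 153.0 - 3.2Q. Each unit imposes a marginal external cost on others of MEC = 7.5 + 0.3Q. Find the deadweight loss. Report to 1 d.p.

Market equilibrium (private): 50.8 + 1.1Q = 153.0 - 3.2Q → Q_m = 23.7674.
Social marginal cost = private MC + MEC = 58.3 + 1.4Q.
Set SMC = demand: 58.3 + 1.4Q = 153.0 - 3.2Q → Q* = 20.5870.
The welfare-loss triangle has base |Q_m − Q*| and height MEC(Q_m) (the vertical gap between SMC and demand is zero at Q* and MEC at Q_m).
DWL = ½ × 3.1804 × 14.6302 = 23.2649.

DWL = 23.3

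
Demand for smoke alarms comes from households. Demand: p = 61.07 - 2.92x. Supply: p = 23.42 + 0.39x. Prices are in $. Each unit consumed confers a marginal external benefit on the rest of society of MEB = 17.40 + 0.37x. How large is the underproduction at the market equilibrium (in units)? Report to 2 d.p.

7.35 units

Market equilibrium (private): 23.42 + 0.39x = 61.07 - 2.92x → x_m = 11.3746.
Social marginal benefit = demand + MEB = 78.47 - 2.55x.
Set SMB = MC: 78.47 - 2.55x = 23.42 + 0.39x → x* = 18.7245.
Gap = |11.3746 − 18.7245| = 7.3499.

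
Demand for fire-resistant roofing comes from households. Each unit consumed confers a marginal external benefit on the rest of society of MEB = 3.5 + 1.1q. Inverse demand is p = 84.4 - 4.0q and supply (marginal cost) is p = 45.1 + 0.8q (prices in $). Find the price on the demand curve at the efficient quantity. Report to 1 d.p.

Social marginal benefit = demand + MEB = 87.9 - 2.9q.
Set SMB = MC: 87.9 - 2.9q = 45.1 + 0.8q → q* = 11.5676.
Consumer price on the demand curve at q*: 84.4 − 4.0×11.5676 = 38.1296.

P = $38.1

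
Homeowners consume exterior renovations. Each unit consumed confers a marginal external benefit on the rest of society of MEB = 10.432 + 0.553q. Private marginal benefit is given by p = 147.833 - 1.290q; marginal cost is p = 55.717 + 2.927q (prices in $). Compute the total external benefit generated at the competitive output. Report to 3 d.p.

$359.811

Market equilibrium (private): 55.717 + 2.927q = 147.833 - 1.290q → q_m = 21.8440.
Total external benefit = ∫₀^{q_m} (10.432 + 0.553q) dq = 10.432×21.8440 + ½×0.553×21.8440² = 359.8114.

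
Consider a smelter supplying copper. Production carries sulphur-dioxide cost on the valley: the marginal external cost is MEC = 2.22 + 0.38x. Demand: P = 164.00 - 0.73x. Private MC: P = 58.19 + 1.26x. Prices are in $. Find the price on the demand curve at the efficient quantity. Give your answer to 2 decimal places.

P = $132.09

Social marginal cost = private MC + MEC = 60.41 + 1.64x.
Set SMC = demand: 60.41 + 1.64x = 164.00 - 0.73x → x* = 43.7089.
Consumer price on the demand curve at x*: 164.00 − 0.73×43.7089 = 132.0925.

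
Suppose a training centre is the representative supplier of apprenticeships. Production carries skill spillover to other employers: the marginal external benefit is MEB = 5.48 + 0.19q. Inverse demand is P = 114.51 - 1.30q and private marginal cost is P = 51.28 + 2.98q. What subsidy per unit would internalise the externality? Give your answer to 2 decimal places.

subsidy = 8.67 per unit

Social marginal cost = private MC − MEB = 45.80 + 2.79q.
Set SMC = demand: 45.80 + 2.79q = 114.51 - 1.30q → q* = 16.7995.
The Pigouvian subsidy equals MEB at q*: 5.48 + 0.19×16.7995 = 8.6719.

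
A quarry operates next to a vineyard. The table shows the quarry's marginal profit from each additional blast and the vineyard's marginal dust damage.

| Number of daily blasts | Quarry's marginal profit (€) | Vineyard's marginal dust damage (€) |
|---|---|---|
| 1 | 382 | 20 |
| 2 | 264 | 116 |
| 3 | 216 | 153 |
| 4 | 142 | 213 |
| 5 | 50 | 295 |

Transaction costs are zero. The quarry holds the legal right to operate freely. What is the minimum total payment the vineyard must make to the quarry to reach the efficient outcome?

€192

Left alone the quarry would choose level 5 (marginal profit stays positive).
Efficient level: k* = 3 (marginal profit ≥ marginal dust damage through 3).
The vineyard must at least cover the quarry's forgone profit from cutting 5→3: 142 + 50 = 192.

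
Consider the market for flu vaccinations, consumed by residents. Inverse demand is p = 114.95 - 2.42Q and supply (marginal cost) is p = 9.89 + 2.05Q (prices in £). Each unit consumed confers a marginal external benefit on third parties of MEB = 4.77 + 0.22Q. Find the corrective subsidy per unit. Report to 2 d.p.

subsidy = £10.46 per unit

Social marginal benefit = demand + MEB = 119.72 - 2.20Q.
Set SMB = MC: 119.72 - 2.20Q = 9.89 + 2.05Q → Q* = 25.8424.
The Pigouvian subsidy equals MEB at Q*: 4.77 + 0.22×25.8424 = 10.4553.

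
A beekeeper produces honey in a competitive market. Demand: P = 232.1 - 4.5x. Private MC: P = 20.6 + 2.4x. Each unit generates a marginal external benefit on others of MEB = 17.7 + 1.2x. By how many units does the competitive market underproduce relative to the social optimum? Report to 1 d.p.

Market equilibrium (private): 20.6 + 2.4x = 232.1 - 4.5x → x_m = 30.6522.
Social marginal cost = private MC − MEB = 2.9 + 1.2x.
Set SMC = demand: 2.9 + 1.2x = 232.1 - 4.5x → x* = 40.2105.
Gap = |30.6522 − 40.2105| = 9.5583.

9.6 units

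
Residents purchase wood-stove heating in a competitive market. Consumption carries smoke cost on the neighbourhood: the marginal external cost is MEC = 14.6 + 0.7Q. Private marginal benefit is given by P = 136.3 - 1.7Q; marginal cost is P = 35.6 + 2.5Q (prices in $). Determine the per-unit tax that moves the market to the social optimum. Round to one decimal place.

Social marginal benefit = demand − MEC = 121.7 - 2.4Q.
Set SMB = MC: 121.7 - 2.4Q = 35.6 + 2.5Q → Q* = 17.5714.
The Pigouvian tax equals MEC at Q*: 14.6 + 0.7×17.5714 = 26.9000.

tax = $26.9 per unit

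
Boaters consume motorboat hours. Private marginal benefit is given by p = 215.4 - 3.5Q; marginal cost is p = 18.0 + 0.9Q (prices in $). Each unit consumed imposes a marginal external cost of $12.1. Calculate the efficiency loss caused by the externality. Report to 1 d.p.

DWL = $16.6

Market equilibrium (private): 18.0 + 0.9Q = 215.4 - 3.5Q → Q_m = 44.8636.
Social marginal benefit = demand − MEC = 203.3 - 3.5Q.
Set SMB = MC: 203.3 - 3.5Q = 18.0 + 0.9Q → Q* = 42.1136.
The loss is the area between SMB and MC from Q* to Q_m; with linear curves that's a triangle of height MEC(Q_m).
DWL = ½ × 2.7500 × 12.1000 = 16.6375.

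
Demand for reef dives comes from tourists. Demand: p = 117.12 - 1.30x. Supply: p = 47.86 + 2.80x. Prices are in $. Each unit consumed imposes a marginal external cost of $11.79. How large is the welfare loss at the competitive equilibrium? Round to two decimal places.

DWL = $16.95

Market equilibrium (private): 47.86 + 2.80x = 117.12 - 1.30x → x_m = 16.8927.
Social marginal benefit = demand − MEC = 105.33 - 1.30x.
Set SMB = MC: 105.33 - 1.30x = 47.86 + 2.80x → x* = 14.0171.
Between x* and x_m the wedge MC − SMB runs linearly from 0 to MEC(x_m), so the loss is a triangle.
DWL = ½ × 2.8756 × 11.7900 = 16.9517.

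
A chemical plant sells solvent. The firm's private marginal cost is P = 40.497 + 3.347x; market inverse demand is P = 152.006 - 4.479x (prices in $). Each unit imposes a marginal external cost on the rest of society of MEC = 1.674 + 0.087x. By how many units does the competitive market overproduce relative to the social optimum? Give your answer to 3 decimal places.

Market equilibrium (private): 40.497 + 3.347x = 152.006 - 4.479x → x_m = 14.2485.
Social marginal cost = private MC + MEC = 42.171 + 3.434x.
Set SMC = demand: 42.171 + 3.434x = 152.006 - 4.479x → x* = 13.8803.
Gap = |14.2485 − 13.8803| = 0.3682.

0.368 units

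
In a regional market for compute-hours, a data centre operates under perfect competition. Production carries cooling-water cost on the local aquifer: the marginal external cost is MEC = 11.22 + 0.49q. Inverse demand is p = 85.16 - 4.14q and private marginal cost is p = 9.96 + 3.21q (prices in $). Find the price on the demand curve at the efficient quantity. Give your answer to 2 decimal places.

Social marginal cost = private MC + MEC = 21.18 + 3.70q.
Set SMC = demand: 21.18 + 3.70q = 85.16 - 4.14q → q* = 8.1607.
Consumer price on the demand curve at q*: 85.16 − 4.14×8.1607 = 51.3747.

P = $51.37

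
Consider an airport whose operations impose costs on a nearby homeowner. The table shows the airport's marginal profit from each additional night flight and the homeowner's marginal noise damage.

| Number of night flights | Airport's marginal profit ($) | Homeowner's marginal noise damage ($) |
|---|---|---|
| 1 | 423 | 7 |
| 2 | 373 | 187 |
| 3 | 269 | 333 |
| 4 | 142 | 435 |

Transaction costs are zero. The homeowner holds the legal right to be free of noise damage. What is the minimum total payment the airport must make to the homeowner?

Efficient level: marginal profit ≥ marginal noise damage through level 2, so k* = 2.
With the homeowner holding the right, the airport must at least compensate total damage at k*: 7 + 187 = 194.

$194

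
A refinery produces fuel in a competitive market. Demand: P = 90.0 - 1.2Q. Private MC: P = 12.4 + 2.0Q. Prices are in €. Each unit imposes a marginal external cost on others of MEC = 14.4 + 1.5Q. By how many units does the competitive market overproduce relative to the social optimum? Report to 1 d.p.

Market equilibrium (private): 12.4 + 2.0Q = 90.0 - 1.2Q → Q_m = 24.2500.
Social marginal cost = private MC + MEC = 26.8 + 3.5Q.
Set SMC = demand: 26.8 + 3.5Q = 90.0 - 1.2Q → Q* = 13.4468.
Gap = |24.2500 − 13.4468| = 10.8032.

10.8 units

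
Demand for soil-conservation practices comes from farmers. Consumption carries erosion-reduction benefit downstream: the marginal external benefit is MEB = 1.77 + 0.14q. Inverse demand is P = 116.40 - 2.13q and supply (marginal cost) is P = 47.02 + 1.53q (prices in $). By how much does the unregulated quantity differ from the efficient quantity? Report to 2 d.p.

Market equilibrium (private): 47.02 + 1.53q = 116.40 - 2.13q → q_m = 18.9563.
Social marginal benefit = demand + MEB = 118.17 - 1.99q.
Set SMB = MC: 118.17 - 1.99q = 47.02 + 1.53q → q* = 20.2131.
Gap = |18.9563 − 20.2131| = 1.2568.

1.26 units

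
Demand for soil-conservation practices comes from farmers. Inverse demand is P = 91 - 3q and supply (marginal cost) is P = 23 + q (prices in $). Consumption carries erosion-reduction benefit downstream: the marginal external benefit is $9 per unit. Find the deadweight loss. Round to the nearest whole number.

DWL = $10

Market equilibrium (private): 23 + q = 91 - 3q → q_m = 17.0000.
Social marginal benefit = demand + MEB = 100 - 3q.
Set SMB = MC: 100 - 3q = 23 + q → q* = 19.2500.
The welfare-loss triangle has base |q_m − q*| and height MEB(q_m) (the vertical gap between SMB and MC is zero at q* and MEB at q_m).
DWL = ½ × 2.2500 × 9.0000 = 10.1250.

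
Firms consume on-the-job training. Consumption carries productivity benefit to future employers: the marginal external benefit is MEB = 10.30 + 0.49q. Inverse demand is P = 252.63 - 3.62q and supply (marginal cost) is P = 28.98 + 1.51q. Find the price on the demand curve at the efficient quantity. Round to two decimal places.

Social marginal benefit = demand + MEB = 262.93 - 3.13q.
Set SMB = MC: 262.93 - 3.13q = 28.98 + 1.51q → q* = 50.4203.
Consumer price on the demand curve at q*: 252.63 − 3.62×50.4203 = 70.1085.

P = 70.11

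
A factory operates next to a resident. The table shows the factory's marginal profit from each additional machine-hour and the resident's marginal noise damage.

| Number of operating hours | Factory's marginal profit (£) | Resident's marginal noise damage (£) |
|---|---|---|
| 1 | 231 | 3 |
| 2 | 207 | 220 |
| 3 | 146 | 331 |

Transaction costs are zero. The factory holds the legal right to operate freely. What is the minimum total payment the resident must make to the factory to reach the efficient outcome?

£353

Left alone the factory would choose level 3 (marginal profit stays positive).
Efficient level: k* = 1 (marginal profit ≥ marginal noise damage through 1).
The resident must at least cover the factory's forgone profit from cutting 3→1: 207 + 146 = 353.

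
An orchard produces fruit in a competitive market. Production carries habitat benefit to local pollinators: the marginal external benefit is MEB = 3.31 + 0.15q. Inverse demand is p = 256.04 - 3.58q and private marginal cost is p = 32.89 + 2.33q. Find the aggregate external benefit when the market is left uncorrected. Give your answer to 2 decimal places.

Market equilibrium (private): 32.89 + 2.33q = 256.04 - 3.58q → q_m = 37.7580.
Total external benefit = ∫₀^{q_m} (3.31 + 0.15q) dq = 3.31×37.7580 + ½×0.15×37.7580² = 231.9040.

231.90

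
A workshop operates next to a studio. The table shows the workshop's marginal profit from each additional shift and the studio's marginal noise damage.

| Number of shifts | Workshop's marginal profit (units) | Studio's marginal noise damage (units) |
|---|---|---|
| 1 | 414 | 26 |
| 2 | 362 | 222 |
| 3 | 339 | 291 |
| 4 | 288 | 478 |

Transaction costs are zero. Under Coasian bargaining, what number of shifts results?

3

Bargaining reaches the level where marginal profit last exceeds marginal noise damage.
That holds through level 3 (339 ≥ 291) but not at 4 (288 < 478).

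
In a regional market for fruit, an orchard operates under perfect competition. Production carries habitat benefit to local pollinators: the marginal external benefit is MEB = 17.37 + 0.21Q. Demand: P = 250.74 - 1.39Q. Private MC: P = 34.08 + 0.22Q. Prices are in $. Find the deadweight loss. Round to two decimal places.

DWL = $743.61

Market equilibrium (private): 34.08 + 0.22Q = 250.74 - 1.39Q → Q_m = 134.5714.
Social marginal cost = private MC − MEB = 16.71 + 0.01Q.
Set SMC = demand: 16.71 + 0.01Q = 250.74 - 1.39Q → Q* = 167.1643.
The welfare-loss triangle has base |Q_m − Q*| and height MEB(Q_m) (the vertical gap between SMC and demand is zero at Q* and MEB at Q_m).
DWL = ½ × 32.5929 × 45.6300 = 743.6070.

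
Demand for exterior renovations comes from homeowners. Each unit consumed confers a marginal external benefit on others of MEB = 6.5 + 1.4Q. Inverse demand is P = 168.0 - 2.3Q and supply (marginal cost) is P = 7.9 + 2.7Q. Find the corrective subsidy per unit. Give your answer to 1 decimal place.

Social marginal benefit = demand + MEB = 174.5 - 0.9Q.
Set SMB = MC: 174.5 - 0.9Q = 7.9 + 2.7Q → Q* = 46.2778.
The Pigouvian subsidy equals MEB at Q*: 6.5 + 1.4×46.2778 = 71.2889.

subsidy = 71.3 per unit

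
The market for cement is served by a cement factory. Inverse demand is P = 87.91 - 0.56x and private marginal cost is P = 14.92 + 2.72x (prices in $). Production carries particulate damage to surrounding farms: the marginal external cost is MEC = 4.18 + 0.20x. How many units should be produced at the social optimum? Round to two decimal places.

Social marginal cost = private MC + MEC = 19.10 + 2.92x.
Set SMC = demand: 19.10 + 2.92x = 87.91 - 0.56x → x* = 19.7730.

x* = 19.77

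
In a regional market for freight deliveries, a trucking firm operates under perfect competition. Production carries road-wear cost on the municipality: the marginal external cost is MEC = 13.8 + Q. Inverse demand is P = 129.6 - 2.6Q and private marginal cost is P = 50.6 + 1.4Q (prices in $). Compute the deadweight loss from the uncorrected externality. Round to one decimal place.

Market equilibrium (private): 50.6 + 1.4Q = 129.6 - 2.6Q → Q_m = 19.7500.
Social marginal cost = private MC + MEC = 64.4 + 2.4Q.
Set SMC = demand: 64.4 + 2.4Q = 129.6 - 2.6Q → Q* = 13.0400.
Between Q* and Q_m the wedge SMC − demand runs linearly from 0 to MEC(Q_m), so the loss is a triangle.
DWL = ½ × 6.7100 × 33.5500 = 112.5603.

DWL = $112.6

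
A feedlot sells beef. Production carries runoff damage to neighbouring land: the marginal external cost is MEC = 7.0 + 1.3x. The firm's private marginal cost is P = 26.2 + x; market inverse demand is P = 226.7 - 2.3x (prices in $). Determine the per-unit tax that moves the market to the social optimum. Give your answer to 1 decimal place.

tax = $61.7 per unit

Social marginal cost = private MC + MEC = 33.2 + 2.3x.
Set SMC = demand: 33.2 + 2.3x = 226.7 - 2.3x → x* = 42.0652.
The Pigouvian tax equals MEC at x*: 7.0 + 1.3×42.0652 = 61.6848.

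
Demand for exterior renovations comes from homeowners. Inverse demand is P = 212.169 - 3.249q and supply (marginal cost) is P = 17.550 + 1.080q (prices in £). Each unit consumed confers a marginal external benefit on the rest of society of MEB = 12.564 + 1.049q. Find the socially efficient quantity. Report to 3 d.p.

q* = 63.166

Social marginal benefit = demand + MEB = 224.733 - 2.200q.
Set SMB = MC: 224.733 - 2.200q = 17.550 + 1.080q → q* = 63.1655.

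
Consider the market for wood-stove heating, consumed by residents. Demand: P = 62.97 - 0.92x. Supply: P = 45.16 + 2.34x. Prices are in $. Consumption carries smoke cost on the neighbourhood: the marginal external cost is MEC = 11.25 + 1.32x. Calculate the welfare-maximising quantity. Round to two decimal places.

x* = 1.43

Social marginal benefit = demand − MEC = 51.72 - 2.24x.
Set SMB = MC: 51.72 - 2.24x = 45.16 + 2.34x → x* = 1.4323.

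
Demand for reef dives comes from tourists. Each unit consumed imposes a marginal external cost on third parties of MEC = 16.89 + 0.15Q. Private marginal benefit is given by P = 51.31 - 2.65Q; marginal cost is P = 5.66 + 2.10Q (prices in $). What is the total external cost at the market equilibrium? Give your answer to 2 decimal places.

$169.25

Market equilibrium (private): 5.66 + 2.10Q = 51.31 - 2.65Q → Q_m = 9.6105.
Total external cost = ∫₀^{Q_m} (16.89 + 0.15Q) dQ = 16.89×9.6105 + ½×0.15×9.6105² = 169.2485.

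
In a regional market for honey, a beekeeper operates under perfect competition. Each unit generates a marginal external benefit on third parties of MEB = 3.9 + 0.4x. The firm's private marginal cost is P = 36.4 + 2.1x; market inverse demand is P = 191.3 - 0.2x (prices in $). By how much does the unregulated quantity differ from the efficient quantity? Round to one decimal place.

16.2 units

Market equilibrium (private): 36.4 + 2.1x = 191.3 - 0.2x → x_m = 67.3478.
Social marginal cost = private MC − MEB = 32.5 + 1.7x.
Set SMC = demand: 32.5 + 1.7x = 191.3 - 0.2x → x* = 83.5789.
Gap = |67.3478 − 83.5789| = 16.2311.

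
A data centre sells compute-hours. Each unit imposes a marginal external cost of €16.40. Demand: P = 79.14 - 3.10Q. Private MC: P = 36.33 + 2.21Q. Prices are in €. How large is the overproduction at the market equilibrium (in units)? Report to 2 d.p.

3.09 units

Market equilibrium (private): 36.33 + 2.21Q = 79.14 - 3.10Q → Q_m = 8.0621.
Social marginal cost = private MC + MEC = 52.73 + 2.21Q.
Set SMC = demand: 52.73 + 2.21Q = 79.14 - 3.10Q → Q* = 4.9736.
Gap = |8.0621 − 4.9736| = 3.0885.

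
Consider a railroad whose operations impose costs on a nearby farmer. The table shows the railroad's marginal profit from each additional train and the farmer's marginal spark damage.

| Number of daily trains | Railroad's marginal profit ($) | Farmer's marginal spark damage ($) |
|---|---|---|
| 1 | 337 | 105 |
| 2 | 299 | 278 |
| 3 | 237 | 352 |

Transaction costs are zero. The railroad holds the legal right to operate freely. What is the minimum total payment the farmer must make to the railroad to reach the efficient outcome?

Left alone the railroad would choose level 3 (marginal profit stays positive).
Efficient level: k* = 2 (marginal profit ≥ marginal spark damage through 2).
The farmer must at least cover the railroad's forgone profit from cutting 3→2: 237 = 237.

$237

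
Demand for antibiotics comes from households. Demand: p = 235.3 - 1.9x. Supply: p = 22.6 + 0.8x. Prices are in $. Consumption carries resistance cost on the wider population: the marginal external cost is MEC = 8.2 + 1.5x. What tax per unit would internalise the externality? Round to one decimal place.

Social marginal benefit = demand − MEC = 227.1 - 3.4x.
Set SMB = MC: 227.1 - 3.4x = 22.6 + 0.8x → x* = 48.6905.
The Pigouvian tax equals MEC at x*: 8.2 + 1.5×48.6905 = 81.2358.

tax = $81.2 per unit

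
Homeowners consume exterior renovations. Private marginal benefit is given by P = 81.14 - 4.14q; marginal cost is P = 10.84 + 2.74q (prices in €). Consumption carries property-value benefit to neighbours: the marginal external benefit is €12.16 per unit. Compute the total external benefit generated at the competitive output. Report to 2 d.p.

€124.25

Market equilibrium (private): 10.84 + 2.74q = 81.14 - 4.14q → q_m = 10.2180.
Total external benefit = MEB × q_m = 12.16 × 10.2180 = 124.2509.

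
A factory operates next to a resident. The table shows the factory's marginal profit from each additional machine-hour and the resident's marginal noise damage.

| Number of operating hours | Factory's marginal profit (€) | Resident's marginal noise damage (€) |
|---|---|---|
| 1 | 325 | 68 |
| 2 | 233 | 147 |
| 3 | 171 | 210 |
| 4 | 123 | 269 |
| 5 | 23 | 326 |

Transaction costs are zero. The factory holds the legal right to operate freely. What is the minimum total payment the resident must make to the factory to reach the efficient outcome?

Left alone the factory would choose level 5 (marginal profit stays positive).
Efficient level: k* = 2 (marginal profit ≥ marginal noise damage through 2).
The resident must at least cover the factory's forgone profit from cutting 5→2: 171 + 123 + 23 = 317.

€317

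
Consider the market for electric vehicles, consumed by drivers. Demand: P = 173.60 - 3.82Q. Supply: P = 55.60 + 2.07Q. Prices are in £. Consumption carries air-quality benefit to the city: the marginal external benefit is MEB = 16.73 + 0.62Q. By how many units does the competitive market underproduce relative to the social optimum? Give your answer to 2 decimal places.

5.53 units

Market equilibrium (private): 55.60 + 2.07Q = 173.60 - 3.82Q → Q_m = 20.0340.
Social marginal benefit = demand + MEB = 190.33 - 3.20Q.
Set SMB = MC: 190.33 - 3.20Q = 55.60 + 2.07Q → Q* = 25.5655.
Gap = |20.0340 − 25.5655| = 5.5315.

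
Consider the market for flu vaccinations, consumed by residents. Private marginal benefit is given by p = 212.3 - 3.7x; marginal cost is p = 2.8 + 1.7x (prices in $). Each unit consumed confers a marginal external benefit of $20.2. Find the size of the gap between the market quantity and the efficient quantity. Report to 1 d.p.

3.7 units

Market equilibrium (private): 2.8 + 1.7x = 212.3 - 3.7x → x_m = 38.7963.
Social marginal benefit = demand + MEB = 232.5 - 3.7x.
Set SMB = MC: 232.5 - 3.7x = 2.8 + 1.7x → x* = 42.5370.
Gap = |38.7963 − 42.5370| = 3.7407.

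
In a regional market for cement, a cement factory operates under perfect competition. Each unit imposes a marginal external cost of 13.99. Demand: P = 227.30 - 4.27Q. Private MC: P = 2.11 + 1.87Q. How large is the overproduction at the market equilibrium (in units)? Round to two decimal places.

2.28 units

Market equilibrium (private): 2.11 + 1.87Q = 227.30 - 4.27Q → Q_m = 36.6759.
Social marginal cost = private MC + MEC = 16.10 + 1.87Q.
Set SMC = demand: 16.10 + 1.87Q = 227.30 - 4.27Q → Q* = 34.3974.
Gap = |36.6759 − 34.3974| = 2.2785.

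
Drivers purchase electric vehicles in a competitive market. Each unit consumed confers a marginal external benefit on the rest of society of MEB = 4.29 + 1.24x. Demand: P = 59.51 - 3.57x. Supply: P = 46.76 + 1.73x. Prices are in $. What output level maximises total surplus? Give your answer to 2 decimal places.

x* = 4.20

Social marginal benefit = demand + MEB = 63.80 - 2.33x.
Set SMB = MC: 63.80 - 2.33x = 46.76 + 1.73x → x* = 4.1970.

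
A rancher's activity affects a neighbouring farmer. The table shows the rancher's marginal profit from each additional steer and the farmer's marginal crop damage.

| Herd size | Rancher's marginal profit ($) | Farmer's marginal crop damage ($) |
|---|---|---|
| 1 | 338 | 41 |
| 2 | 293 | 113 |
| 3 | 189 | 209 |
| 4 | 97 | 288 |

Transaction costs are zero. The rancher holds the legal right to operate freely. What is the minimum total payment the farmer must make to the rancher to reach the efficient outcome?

$286

Left alone the rancher would choose level 4 (marginal profit stays positive).
Efficient level: k* = 2 (marginal profit ≥ marginal crop damage through 2).
The farmer must at least cover the rancher's forgone profit from cutting 4→2: 189 + 97 = 286.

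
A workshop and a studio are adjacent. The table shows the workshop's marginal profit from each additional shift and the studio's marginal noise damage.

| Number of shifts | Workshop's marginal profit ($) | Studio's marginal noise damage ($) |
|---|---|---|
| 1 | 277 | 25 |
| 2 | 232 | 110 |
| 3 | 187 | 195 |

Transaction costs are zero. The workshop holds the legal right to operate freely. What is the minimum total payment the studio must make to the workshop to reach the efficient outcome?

Left alone the workshop would choose level 3 (marginal profit stays positive).
Efficient level: k* = 2 (marginal profit ≥ marginal noise damage through 2).
The studio must at least cover the workshop's forgone profit from cutting 3→2: 187 = 187.

$187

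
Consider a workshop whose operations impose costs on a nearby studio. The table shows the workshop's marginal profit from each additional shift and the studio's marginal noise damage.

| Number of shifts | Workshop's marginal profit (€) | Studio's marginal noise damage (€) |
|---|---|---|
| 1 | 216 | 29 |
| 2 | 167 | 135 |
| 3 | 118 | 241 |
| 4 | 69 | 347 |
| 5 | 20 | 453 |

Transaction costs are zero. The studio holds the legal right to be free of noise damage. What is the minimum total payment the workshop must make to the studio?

€164

Efficient level: marginal profit ≥ marginal noise damage through level 2, so k* = 2.
With the studio holding the right, the workshop must at least compensate total damage at k*: 29 + 135 = 164.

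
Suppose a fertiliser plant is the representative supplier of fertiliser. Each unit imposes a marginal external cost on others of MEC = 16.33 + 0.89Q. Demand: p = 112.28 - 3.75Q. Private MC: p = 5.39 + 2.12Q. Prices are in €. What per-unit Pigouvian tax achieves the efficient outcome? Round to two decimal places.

tax = €28.25 per unit

Social marginal cost = private MC + MEC = 21.72 + 3.01Q.
Set SMC = demand: 21.72 + 3.01Q = 112.28 - 3.75Q → Q* = 13.3964.
The Pigouvian tax equals MEC at Q*: 16.33 + 0.89×13.3964 = 28.2528.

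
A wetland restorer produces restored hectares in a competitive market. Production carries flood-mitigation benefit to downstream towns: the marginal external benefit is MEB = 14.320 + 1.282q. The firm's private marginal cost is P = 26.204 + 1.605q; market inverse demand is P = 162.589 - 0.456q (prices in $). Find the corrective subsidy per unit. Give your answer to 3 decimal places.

Social marginal cost = private MC − MEB = 11.884 + 0.323q.
Set SMC = demand: 11.884 + 0.323q = 162.589 - 0.456q → q* = 193.4596.
The Pigouvian subsidy equals MEB at q*: 14.320 + 1.282×193.4596 = 262.3352.

subsidy = $262.335 per unit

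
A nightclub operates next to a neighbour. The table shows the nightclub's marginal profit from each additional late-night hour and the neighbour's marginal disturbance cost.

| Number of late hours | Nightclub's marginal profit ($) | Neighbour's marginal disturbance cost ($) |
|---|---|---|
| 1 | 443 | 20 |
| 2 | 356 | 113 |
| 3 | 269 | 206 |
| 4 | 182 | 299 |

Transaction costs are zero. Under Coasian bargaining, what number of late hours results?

Bargaining reaches the level where marginal profit last exceeds marginal disturbance cost.
That holds through level 3 (269 ≥ 206) but not at 4 (182 < 299).

3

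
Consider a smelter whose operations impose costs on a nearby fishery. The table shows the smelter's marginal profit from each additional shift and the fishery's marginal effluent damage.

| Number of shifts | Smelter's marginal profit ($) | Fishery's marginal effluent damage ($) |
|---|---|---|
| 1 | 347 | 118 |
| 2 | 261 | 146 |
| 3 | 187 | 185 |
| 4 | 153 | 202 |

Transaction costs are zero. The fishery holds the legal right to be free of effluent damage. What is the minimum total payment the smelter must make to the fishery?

Efficient level: marginal profit ≥ marginal effluent damage through level 3, so k* = 3.
With the fishery holding the right, the smelter must at least compensate total damage at k*: 118 + 146 + 185 = 449.

$449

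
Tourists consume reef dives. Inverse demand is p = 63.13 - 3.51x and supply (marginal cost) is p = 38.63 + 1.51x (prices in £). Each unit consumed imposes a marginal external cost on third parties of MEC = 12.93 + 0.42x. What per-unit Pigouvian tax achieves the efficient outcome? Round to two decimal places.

tax = £13.82 per unit

Social marginal benefit = demand − MEC = 50.20 - 3.93x.
Set SMB = MC: 50.20 - 3.93x = 38.63 + 1.51x → x* = 2.1268.
The Pigouvian tax equals MEC at x*: 12.93 + 0.42×2.1268 = 13.8233.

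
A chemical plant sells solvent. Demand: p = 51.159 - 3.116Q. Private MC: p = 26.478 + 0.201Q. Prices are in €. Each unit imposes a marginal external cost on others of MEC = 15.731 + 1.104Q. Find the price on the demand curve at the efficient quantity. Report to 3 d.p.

Social marginal cost = private MC + MEC = 42.209 + 1.305Q.
Set SMC = demand: 42.209 + 1.305Q = 51.159 - 3.116Q → Q* = 2.0244.
Consumer price on the demand curve at Q*: 51.159 − 3.116×2.0244 = 44.8510.

P = €44.851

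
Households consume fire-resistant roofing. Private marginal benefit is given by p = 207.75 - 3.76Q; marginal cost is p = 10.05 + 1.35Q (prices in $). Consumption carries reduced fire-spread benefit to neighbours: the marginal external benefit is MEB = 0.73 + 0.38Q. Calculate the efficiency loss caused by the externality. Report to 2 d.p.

Market equilibrium (private): 10.05 + 1.35Q = 207.75 - 3.76Q → Q_m = 38.6888.
Social marginal benefit = demand + MEB = 208.48 - 3.38Q.
Set SMB = MC: 208.48 - 3.38Q = 10.05 + 1.35Q → Q* = 41.9514.
Between Q* and Q_m the wedge SMB − MC runs linearly from 0 to MEB(Q_m), so the loss is a triangle.
DWL = ½ × 3.2626 × 15.4318 = 25.1739.

DWL = $25.17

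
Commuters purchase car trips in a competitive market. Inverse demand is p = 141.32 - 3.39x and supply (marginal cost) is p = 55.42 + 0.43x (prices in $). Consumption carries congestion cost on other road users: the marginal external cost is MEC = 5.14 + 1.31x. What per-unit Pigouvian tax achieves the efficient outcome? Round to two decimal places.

tax = $25.76 per unit

Social marginal benefit = demand − MEC = 136.18 - 4.70x.
Set SMB = MC: 136.18 - 4.70x = 55.42 + 0.43x → x* = 15.7427.
The Pigouvian tax equals MEC at x*: 5.14 + 1.31×15.7427 = 25.7629.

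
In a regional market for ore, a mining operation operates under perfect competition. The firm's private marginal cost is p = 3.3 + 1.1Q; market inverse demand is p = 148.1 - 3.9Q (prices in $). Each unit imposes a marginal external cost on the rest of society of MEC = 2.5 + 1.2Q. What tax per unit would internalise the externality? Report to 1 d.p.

Social marginal cost = private MC + MEC = 5.8 + 2.3Q.
Set SMC = demand: 5.8 + 2.3Q = 148.1 - 3.9Q → Q* = 22.9516.
The Pigouvian tax equals MEC at Q*: 2.5 + 1.2×22.9516 = 30.0419.

tax = $30.0 per unit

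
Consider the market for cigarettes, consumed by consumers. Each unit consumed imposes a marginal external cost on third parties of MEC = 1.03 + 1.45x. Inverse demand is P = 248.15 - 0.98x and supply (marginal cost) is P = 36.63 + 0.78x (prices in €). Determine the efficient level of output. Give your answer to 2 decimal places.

Social marginal benefit = demand − MEC = 247.12 - 2.43x.
Set SMB = MC: 247.12 - 2.43x = 36.63 + 0.78x → x* = 65.5732.

x* = 65.57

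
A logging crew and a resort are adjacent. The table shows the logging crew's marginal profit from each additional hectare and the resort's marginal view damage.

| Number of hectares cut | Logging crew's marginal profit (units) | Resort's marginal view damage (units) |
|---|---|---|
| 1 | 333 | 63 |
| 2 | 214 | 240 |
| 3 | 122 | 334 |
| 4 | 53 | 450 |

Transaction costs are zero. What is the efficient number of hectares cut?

1

Bargaining reaches the level where marginal profit last exceeds marginal view damage.
That holds through level 1 (333 ≥ 63) but not at 2 (214 < 240).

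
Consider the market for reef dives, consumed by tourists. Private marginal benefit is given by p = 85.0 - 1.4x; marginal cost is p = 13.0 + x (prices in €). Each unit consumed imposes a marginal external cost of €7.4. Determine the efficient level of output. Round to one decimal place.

x* = 26.9

Social marginal benefit = demand − MEC = 77.6 - 1.4x.
Set SMB = MC: 77.6 - 1.4x = 13.0 + x → x* = 26.9167.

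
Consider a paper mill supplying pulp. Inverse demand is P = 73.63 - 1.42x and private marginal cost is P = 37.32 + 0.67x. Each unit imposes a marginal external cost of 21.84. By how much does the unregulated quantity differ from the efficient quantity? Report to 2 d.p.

10.45 units

Market equilibrium (private): 37.32 + 0.67x = 73.63 - 1.42x → x_m = 17.3732.
Social marginal cost = private MC + MEC = 59.16 + 0.67x.
Set SMC = demand: 59.16 + 0.67x = 73.63 - 1.42x → x* = 6.9234.
Gap = |17.3732 − 6.9234| = 10.4498.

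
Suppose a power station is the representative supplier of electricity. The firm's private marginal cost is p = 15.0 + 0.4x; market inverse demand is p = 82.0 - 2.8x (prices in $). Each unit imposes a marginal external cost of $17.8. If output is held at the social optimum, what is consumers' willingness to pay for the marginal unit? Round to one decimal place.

Social marginal cost = private MC + MEC = 32.8 + 0.4x.
Set SMC = demand: 32.8 + 0.4x = 82.0 - 2.8x → x* = 15.3750.
Consumer price on the demand curve at x*: 82.0 − 2.8×15.3750 = 38.9500.

P = $39.0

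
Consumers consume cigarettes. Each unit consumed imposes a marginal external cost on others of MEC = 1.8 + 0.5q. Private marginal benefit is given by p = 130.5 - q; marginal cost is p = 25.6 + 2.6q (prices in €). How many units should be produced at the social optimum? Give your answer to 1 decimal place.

Social marginal benefit = demand − MEC = 128.7 - 1.5q.
Set SMB = MC: 128.7 - 1.5q = 25.6 + 2.6q → q* = 25.1463.

q* = 25.1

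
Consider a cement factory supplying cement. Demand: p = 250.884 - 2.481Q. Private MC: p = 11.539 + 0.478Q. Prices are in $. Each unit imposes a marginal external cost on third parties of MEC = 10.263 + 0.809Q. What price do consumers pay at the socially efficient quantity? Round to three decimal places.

P = $100.047

Social marginal cost = private MC + MEC = 21.802 + 1.287Q.
Set SMC = demand: 21.802 + 1.287Q = 250.884 - 2.481Q → Q* = 60.7967.
Consumer price on the demand curve at Q*: 250.884 − 2.481×60.7967 = 100.0474.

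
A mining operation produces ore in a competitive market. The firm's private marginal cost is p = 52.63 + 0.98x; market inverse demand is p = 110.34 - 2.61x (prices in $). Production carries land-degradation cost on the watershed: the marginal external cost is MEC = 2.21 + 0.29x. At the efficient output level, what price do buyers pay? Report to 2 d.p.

P = $73.01

Social marginal cost = private MC + MEC = 54.84 + 1.27x.
Set SMC = demand: 54.84 + 1.27x = 110.34 - 2.61x → x* = 14.3041.
Consumer price on the demand curve at x*: 110.34 − 2.61×14.3041 = 73.0063.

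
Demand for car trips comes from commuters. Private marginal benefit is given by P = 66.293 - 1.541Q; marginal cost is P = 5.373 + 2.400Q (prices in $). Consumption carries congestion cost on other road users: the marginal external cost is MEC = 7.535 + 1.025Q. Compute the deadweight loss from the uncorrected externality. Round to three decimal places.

DWL = $55.034

Market equilibrium (private): 5.373 + 2.400Q = 66.293 - 1.541Q → Q_m = 15.4580.
Social marginal benefit = demand − MEC = 58.758 - 2.566Q.
Set SMB = MC: 58.758 - 2.566Q = 5.373 + 2.400Q → Q* = 10.7501.
The loss is the area between SMB and MC from Q* to Q_m; with linear curves that's a triangle of height MEC(Q_m).
DWL = ½ × 4.7079 × 23.3795 = 55.0342.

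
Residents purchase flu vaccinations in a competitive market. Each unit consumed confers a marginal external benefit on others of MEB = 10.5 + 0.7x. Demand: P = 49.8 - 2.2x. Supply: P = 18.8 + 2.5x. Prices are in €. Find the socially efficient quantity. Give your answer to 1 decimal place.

Social marginal benefit = demand + MEB = 60.3 - 1.5x.
Set SMB = MC: 60.3 - 1.5x = 18.8 + 2.5x → x* = 10.3750.

x* = 10.4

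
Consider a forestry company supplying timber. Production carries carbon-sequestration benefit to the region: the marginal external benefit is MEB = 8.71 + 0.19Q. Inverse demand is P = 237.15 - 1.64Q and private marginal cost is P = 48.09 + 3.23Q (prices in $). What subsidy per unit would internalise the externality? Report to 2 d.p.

subsidy = $16.74 per unit

Social marginal cost = private MC − MEB = 39.38 + 3.04Q.
Set SMC = demand: 39.38 + 3.04Q = 237.15 - 1.64Q → Q* = 42.2585.
The Pigouvian subsidy equals MEB at Q*: 8.71 + 0.19×42.2585 = 16.7391.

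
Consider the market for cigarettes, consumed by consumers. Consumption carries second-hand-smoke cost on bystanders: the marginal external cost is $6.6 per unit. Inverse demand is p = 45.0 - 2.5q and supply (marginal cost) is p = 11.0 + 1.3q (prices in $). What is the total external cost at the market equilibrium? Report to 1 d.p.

$59.1

Market equilibrium (private): 11.0 + 1.3q = 45.0 - 2.5q → q_m = 8.9474.
Total external cost = MEC × q_m = 6.6 × 8.9474 = 59.0528.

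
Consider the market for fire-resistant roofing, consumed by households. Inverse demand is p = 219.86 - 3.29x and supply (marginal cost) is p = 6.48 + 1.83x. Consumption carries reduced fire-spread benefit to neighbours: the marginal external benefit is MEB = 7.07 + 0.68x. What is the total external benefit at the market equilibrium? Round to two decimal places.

885.18

Market equilibrium (private): 6.48 + 1.83x = 219.86 - 3.29x → x_m = 41.6758.
Total external benefit = ∫₀^{x_m} (7.07 + 0.68x) dx = 7.07×41.6758 + ½×0.68×41.6758² = 885.1845.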